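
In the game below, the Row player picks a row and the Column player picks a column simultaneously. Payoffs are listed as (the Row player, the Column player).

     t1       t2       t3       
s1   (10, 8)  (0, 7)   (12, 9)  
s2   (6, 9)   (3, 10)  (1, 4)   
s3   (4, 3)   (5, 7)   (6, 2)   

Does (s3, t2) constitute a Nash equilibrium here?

Yes

Holding the Column player at t2: the Row player gets 5 from s3, versus 0 from s1, 3 from s2. No profitable deviation for the Row player.
Holding the Row player at s3: the Column player gets 7 from t2, versus 3 from t1, 2 from t3. No profitable deviation for the Column player either.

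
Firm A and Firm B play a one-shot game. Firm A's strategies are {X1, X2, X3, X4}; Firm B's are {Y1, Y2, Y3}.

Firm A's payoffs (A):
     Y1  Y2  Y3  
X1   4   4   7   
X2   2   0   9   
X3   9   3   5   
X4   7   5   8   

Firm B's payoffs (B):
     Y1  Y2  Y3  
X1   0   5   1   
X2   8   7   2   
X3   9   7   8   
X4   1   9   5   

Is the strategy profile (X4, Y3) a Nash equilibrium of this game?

No

Holding Firm B at Y3: Firm A gets 8 from X4 but could get 9 by switching to X2. Firm A has a profitable deviation.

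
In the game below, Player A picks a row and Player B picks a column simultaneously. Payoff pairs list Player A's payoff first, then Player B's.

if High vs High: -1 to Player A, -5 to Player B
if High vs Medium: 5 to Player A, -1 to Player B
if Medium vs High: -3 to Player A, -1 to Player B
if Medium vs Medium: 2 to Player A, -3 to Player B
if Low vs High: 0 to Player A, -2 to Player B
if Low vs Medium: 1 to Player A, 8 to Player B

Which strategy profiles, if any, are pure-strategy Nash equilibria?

(High, Medium)

Check mutual best responses: a cell is a NE iff neither player can gain by unilaterally deviating.
Player A's best responses — vs High: Low (payoff 0); vs Medium: High (payoff 5).
Player B's best responses — vs High: Medium (payoff -1); vs Medium: High (payoff -1); vs Low: Medium (payoff 8).
The only mutual best response is (High, Medium); neither player gains by switching there.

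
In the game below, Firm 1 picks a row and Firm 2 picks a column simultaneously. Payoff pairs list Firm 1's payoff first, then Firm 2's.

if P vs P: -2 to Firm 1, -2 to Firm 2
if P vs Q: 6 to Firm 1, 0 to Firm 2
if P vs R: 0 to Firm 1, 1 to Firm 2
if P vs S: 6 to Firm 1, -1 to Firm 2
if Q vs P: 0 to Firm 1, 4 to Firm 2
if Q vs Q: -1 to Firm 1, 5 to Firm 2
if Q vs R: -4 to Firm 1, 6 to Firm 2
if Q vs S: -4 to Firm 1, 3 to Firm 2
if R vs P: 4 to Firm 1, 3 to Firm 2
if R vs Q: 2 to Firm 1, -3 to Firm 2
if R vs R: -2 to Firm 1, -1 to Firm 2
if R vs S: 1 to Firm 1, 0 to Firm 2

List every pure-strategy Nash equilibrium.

(P, R) and (R, P)

Find each player's best response to every opponent strategy; NE are the intersections.
Firm 1's best responses — vs P: R (payoff 4); vs Q: P (payoff 6); vs R: P (payoff 0); vs S: P (payoff 6).
Firm 2's best responses — vs P: R (payoff 1); vs Q: R (payoff 6); vs R: P (payoff 3).
Mutual best responses occur at (P, R) and (R, P); at each, neither player gains by switching.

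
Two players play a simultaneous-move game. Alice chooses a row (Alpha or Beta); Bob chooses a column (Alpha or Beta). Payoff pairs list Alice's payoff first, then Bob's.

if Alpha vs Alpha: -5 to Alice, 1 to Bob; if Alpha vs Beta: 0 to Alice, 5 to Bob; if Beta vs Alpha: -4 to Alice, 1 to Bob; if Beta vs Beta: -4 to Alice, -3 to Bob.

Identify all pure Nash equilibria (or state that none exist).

A profile is a Nash equilibrium when each player is best-responding to the other.
Alice's best responses — vs Alpha: Beta (payoff -4); vs Beta: Alpha (payoff 0).
Bob's best responses — vs Alpha: Beta (payoff 5); vs Beta: Alpha (payoff 1).
Mutual best responses occur at (Alpha, Beta) and (Beta, Alpha); at each, neither player gains by switching.

(Alpha, Beta) and (Beta, Alpha)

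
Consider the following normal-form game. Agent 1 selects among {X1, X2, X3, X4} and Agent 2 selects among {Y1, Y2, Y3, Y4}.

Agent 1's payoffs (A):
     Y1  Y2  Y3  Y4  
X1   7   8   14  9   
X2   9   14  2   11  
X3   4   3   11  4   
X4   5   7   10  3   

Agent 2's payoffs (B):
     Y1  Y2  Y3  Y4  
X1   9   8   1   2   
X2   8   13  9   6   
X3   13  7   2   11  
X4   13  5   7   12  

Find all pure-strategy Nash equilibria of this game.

(X2, Y2)

A profile is a Nash equilibrium when each player is best-responding to the other.
Agent 1's best responses — vs Y1: X2 (payoff 9); vs Y2: X2 (payoff 14); vs Y3: X1 (payoff 14); vs Y4: X2 (payoff 11).
Agent 2's best responses — vs X1: Y1 (payoff 9); vs X2: Y2 (payoff 13); vs X3: Y1 (payoff 13); vs X4: Y1 (payoff 13).
The only mutual best response is (X2, Y2); neither player gains by switching there.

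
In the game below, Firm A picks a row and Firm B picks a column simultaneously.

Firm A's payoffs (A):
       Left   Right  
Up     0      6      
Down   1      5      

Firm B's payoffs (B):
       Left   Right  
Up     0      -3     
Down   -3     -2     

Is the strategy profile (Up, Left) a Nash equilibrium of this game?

No

Holding Firm B at Left: Firm A gets 0 from Up but could get 1 by switching to Down. Firm A has a profitable deviation.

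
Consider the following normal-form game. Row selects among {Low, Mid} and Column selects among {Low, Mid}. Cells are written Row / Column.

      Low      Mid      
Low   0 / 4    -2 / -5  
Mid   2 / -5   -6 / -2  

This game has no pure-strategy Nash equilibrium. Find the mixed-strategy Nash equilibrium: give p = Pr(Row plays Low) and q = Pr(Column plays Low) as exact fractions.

p = 1/4, q = 2/3

In a mixed NE each player is indifferent between their pure strategies, so the opponent's mix sets the indifference.
Column indifferent between Low and Mid: p·4 + (1−p)·(-5) = p·(-5) + (1−p)·(-2) ⟹ (-5) + 9p = (-2) + (-3)p ⟹ p = 1/4.
Row indifferent between Low and Mid: q·0 + (1−q)·(-2) = q·2 + (1−q)·(-6) ⟹ (-2) + 2q = (-6) + 8q ⟹ q = 2/3.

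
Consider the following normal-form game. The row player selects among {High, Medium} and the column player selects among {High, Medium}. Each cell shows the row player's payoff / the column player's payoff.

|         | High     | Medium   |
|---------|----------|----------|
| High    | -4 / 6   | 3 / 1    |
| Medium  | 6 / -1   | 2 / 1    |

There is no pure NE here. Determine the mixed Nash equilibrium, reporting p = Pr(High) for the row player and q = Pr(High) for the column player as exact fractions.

Each player's mixing probability is pinned down by making the *other* player indifferent.
The column player indifferent between High and Medium: p·6 + (1−p)·(-1) = p·1 + (1−p)·1 ⟹ (-1) + 7p = 1 + 0p ⟹ p = 2/7.
The row player indifferent between High and Medium: q·(-4) + (1−q)·3 = q·6 + (1−q)·2 ⟹ 3 + (-7)q = 2 + 4q ⟹ q = 1/11.

p = 2/7, q = 1/11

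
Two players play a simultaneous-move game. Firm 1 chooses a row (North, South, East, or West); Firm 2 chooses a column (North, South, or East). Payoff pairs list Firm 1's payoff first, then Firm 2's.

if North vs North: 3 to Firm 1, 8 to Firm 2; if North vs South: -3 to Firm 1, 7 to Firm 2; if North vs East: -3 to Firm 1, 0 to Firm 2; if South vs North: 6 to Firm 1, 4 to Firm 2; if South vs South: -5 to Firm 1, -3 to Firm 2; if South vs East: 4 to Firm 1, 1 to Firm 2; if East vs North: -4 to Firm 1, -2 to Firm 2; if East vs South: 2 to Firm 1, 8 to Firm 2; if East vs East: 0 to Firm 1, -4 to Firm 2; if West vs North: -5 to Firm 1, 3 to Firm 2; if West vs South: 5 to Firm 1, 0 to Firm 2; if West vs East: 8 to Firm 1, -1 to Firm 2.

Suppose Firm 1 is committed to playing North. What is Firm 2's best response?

With Firm 1 fixed at North, Firm 2's payoffs are: North → 8, South → 7, East → 0.
The maximum is 8, achieved by North.

North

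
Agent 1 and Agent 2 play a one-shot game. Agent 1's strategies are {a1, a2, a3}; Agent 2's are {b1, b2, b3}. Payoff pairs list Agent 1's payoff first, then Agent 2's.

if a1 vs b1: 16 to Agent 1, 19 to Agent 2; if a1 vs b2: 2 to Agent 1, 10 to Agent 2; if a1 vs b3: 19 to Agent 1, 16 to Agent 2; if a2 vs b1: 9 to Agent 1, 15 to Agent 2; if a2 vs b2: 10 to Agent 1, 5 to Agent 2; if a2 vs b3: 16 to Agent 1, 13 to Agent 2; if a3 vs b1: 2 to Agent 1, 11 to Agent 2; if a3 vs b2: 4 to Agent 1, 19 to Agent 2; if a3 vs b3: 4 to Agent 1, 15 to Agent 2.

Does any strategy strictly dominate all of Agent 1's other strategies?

None

Check whether one of Agent 1's strategies beats all alternatives regardless of what the opponent does.
a1 is not dominant: against b2, a2 gives 10 > 2.
a2 is not dominant: against b1, a1 gives 16 > 9.
a3 is not dominant: against b1, a1 gives 16 > 2.
No single strategy is best against every opponent action.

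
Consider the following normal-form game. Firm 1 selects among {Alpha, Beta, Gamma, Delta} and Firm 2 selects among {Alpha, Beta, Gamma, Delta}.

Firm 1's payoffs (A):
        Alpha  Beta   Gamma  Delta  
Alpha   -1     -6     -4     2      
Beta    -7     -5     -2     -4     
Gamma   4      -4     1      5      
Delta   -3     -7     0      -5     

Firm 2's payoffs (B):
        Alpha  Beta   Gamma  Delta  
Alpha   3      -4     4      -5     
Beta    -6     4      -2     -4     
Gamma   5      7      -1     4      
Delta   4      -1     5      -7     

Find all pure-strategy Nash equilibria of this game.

A profile is a Nash equilibrium when each player is best-responding to the other.
Firm 1's best responses — vs Alpha: Gamma (payoff 4); vs Beta: Gamma (payoff -4); vs Gamma: Gamma (payoff 1); vs Delta: Gamma (payoff 5).
Firm 2's best responses — vs Alpha: Gamma (payoff 4); vs Beta: Beta (payoff 4); vs Gamma: Beta (payoff 7); vs Delta: Gamma (payoff 5).
The only mutual best response is (Gamma, Beta); neither player gains by switching there.

(Gamma, Beta)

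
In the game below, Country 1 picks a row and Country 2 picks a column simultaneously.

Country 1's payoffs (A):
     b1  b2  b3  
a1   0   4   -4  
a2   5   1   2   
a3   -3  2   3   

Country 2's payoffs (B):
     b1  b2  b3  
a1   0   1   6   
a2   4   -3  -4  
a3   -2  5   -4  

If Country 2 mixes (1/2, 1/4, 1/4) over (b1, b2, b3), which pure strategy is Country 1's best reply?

a2

Compute Country 1's expected payoff from each pure strategy against the given mix.
a1: (1/2)·0 + (1/4)·4 + (1/4)·(-4) = 0
a2: (1/2)·5 + (1/4)·1 + (1/4)·2 = 13/4
a3: (1/2)·(-3) + (1/4)·2 + (1/4)·3 = -1/4
Highest expected payoff is 13/4, from a2.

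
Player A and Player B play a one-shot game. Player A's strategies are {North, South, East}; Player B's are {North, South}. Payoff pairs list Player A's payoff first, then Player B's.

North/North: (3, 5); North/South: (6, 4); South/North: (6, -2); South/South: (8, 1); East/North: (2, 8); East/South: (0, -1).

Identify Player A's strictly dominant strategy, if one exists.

South

A strategy is strictly dominant if it gives Player A a strictly higher payoff than every other strategy, against every choice by the opponent.
South strictly dominates: vs North: 6 > each of {3, 2}; vs South: 8 > each of {6, 0}.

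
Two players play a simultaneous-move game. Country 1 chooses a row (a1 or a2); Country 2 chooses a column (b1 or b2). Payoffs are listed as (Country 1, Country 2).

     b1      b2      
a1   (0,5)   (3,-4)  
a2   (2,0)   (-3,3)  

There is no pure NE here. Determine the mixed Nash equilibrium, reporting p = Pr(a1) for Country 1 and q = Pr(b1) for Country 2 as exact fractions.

p = 1/4, q = 3/4

Each player's mixing probability is pinned down by making the *other* player indifferent.
Country 2 indifferent between b1 and b2: p·5 + (1−p)·0 = p·(-4) + (1−p)·3 ⟹ 0 + 5p = 3 + (-7)p ⟹ p = 1/4.
Country 1 indifferent between a1 and a2: q·0 + (1−q)·3 = q·2 + (1−q)·(-3) ⟹ 3 + (-3)q = (-3) + 5q ⟹ q = 3/4.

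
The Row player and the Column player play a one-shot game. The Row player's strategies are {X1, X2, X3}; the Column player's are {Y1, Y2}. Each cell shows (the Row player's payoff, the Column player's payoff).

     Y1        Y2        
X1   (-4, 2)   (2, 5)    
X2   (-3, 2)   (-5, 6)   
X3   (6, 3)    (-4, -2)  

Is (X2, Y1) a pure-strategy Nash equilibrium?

Holding the Column player at Y1: the Row player gets -3 from X2 but could get 6 by switching to X3. The Row player has a profitable deviation.

No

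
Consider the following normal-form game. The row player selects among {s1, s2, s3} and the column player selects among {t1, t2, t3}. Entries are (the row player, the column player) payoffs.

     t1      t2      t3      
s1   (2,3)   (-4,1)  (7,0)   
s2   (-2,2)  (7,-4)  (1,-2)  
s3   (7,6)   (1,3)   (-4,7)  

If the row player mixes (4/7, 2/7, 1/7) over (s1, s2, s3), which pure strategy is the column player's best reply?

Compute the column player's expected payoff from each pure strategy against the given mix.
t1: (4/7)·3 + (2/7)·2 + (1/7)·6 = 22/7
t2: (4/7)·1 + (2/7)·(-4) + (1/7)·3 = -1/7
t3: (4/7)·0 + (2/7)·(-2) + (1/7)·7 = 3/7
Highest expected payoff is 22/7, from t1.

t1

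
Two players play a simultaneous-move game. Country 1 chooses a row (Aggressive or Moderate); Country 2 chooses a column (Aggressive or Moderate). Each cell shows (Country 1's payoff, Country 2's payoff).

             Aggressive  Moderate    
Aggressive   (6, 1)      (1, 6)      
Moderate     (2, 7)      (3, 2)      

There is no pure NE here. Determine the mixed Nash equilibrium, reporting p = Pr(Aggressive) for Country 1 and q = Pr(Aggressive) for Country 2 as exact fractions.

p = 1/2, q = 1/3

In a mixed NE each player is indifferent between their pure strategies, so the opponent's mix sets the indifference.
Country 2 indifferent between Aggressive and Moderate: p·1 + (1−p)·7 = p·6 + (1−p)·2 ⟹ 7 + (-6)p = 2 + 4p ⟹ p = 1/2.
Country 1 indifferent between Aggressive and Moderate: q·6 + (1−q)·1 = q·2 + (1−q)·3 ⟹ 1 + 5q = 3 + (-1)q ⟹ q = 1/3.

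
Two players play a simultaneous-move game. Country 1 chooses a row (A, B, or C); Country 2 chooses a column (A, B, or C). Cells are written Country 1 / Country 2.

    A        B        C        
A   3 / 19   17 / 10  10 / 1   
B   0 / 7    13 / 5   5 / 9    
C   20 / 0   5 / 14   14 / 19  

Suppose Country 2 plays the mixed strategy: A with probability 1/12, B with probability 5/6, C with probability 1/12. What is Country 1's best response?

A

Country 1's best reply maximizes expected payoff against the mix.
A: (1/12)·3 + (5/6)·17 + (1/12)·10 = 61/4
B: (1/12)·0 + (5/6)·13 + (1/12)·5 = 45/4
C: (1/12)·20 + (5/6)·5 + (1/12)·14 = 7
Highest expected payoff is 61/4, from A.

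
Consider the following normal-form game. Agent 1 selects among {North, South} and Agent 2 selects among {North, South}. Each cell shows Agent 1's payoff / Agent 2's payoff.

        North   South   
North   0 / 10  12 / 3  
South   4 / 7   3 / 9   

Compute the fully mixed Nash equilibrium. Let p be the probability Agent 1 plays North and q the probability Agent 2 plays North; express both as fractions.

p = 2/9, q = 9/13

Each player's mixing probability is pinned down by making the *other* player indifferent.
Agent 2 indifferent between North and South: p·10 + (1−p)·7 = p·3 + (1−p)·9 ⟹ 7 + 3p = 9 + (-6)p ⟹ p = 2/9.
Agent 1 indifferent between North and South: q·0 + (1−q)·12 = q·4 + (1−q)·3 ⟹ 12 + (-12)q = 3 + 1q ⟹ q = 9/13.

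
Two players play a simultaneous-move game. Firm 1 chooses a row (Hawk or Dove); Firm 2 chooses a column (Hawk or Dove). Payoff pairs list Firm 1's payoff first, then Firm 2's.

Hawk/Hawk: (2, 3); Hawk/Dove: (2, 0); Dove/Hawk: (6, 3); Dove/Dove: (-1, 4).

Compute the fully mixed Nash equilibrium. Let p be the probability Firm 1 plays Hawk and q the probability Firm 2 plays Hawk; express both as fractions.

p = 1/4, q = 3/7

Each player's mixing probability is pinned down by making the *other* player indifferent.
Firm 2 indifferent between Hawk and Dove: p·3 + (1−p)·3 = p·0 + (1−p)·4 ⟹ 3 + 0p = 4 + (-4)p ⟹ p = 1/4.
Firm 1 indifferent between Hawk and Dove: q·2 + (1−q)·2 = q·6 + (1−q)·(-1) ⟹ 2 + 0q = (-1) + 7q ⟹ q = 3/7.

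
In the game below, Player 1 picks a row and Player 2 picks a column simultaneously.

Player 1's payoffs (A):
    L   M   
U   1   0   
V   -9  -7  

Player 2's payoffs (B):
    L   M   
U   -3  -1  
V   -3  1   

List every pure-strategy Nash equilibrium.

(U, M)

Find each player's best response to every opponent strategy; NE are the intersections.
Player 1's best responses — vs L: U (payoff 1); vs M: U (payoff 0).
Player 2's best responses — vs U: M (payoff -1); vs V: M (payoff 1).
The only mutual best response is (U, M); neither player gains by switching there.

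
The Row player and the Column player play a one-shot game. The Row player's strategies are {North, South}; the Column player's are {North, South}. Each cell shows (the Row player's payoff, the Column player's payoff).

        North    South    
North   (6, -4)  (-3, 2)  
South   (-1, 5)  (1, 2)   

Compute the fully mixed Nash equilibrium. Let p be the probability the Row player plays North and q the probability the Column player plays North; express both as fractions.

Each player's mixing probability is pinned down by making the *other* player indifferent.
The Column player indifferent between North and South: p·(-4) + (1−p)·5 = p·2 + (1−p)·2 ⟹ 5 + (-9)p = 2 + 0p ⟹ p = 1/3.
The Row player indifferent between North and South: q·6 + (1−q)·(-3) = q·(-1) + (1−q)·1 ⟹ (-3) + 9q = 1 + (-2)q ⟹ q = 4/11.

p = 1/3, q = 4/11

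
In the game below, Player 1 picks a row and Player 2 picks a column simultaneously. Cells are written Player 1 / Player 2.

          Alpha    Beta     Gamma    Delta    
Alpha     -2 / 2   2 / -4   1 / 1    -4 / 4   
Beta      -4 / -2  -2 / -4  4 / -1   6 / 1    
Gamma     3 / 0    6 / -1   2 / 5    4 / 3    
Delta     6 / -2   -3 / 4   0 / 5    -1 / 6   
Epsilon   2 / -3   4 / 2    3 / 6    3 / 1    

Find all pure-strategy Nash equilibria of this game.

(Beta, Delta)

Check mutual best responses: a cell is a NE iff neither player can gain by unilaterally deviating.
Player 1's best responses — vs Alpha: Delta (payoff 6); vs Beta: Gamma (payoff 6); vs Gamma: Beta (payoff 4); vs Delta: Beta (payoff 6).
Player 2's best responses — vs Alpha: Delta (payoff 4); vs Beta: Delta (payoff 1); vs Gamma: Gamma (payoff 5); vs Delta: Delta (payoff 6); vs Epsilon: Gamma (payoff 6).
The only mutual best response is (Beta, Delta); neither player gains by switching there.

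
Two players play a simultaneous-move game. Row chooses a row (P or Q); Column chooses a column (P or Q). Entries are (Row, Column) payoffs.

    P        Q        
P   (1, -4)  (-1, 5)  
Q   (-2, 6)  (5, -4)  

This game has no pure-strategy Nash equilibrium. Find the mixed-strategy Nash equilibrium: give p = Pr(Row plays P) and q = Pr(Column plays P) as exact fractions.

p = 10/19, q = 2/3

In a mixed NE each player is indifferent between their pure strategies, so the opponent's mix sets the indifference.
Column indifferent between P and Q: p·(-4) + (1−p)·6 = p·5 + (1−p)·(-4) ⟹ 6 + (-10)p = (-4) + 9p ⟹ p = 10/19.
Row indifferent between P and Q: q·1 + (1−q)·(-1) = q·(-2) + (1−q)·5 ⟹ (-1) + 2q = 5 + (-7)q ⟹ q = 2/3.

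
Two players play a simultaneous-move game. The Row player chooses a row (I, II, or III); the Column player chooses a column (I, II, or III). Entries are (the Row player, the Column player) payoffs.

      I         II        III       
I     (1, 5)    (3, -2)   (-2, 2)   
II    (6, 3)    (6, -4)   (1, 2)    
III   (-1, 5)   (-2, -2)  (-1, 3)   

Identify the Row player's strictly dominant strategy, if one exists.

II

A strategy is strictly dominant if it gives the Row player a strictly higher payoff than every other strategy, against every choice by the opponent.
II strictly dominates: vs I: 6 > each of {1, -1}; vs II: 6 > each of {3, -2}; vs III: 1 > each of {-2, -1}.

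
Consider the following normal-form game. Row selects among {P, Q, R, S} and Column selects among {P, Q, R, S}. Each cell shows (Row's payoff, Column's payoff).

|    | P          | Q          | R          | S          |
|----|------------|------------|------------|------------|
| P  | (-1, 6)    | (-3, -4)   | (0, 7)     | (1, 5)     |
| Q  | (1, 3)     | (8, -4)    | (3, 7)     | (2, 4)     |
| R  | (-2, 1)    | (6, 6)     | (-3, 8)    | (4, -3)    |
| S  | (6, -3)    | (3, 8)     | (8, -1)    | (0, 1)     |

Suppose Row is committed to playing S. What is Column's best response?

With Row fixed at S, Column's payoffs are: P → -3, Q → 8, R → -1, S → 1.
The maximum is 8, achieved by Q.

Q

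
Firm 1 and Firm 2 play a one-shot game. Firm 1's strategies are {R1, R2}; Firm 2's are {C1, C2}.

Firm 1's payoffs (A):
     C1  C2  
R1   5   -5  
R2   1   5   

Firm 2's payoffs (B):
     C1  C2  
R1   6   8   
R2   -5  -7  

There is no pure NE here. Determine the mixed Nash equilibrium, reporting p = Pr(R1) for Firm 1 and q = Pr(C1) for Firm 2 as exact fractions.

Each player's mixing probability is pinned down by making the *other* player indifferent.
Firm 2 indifferent between C1 and C2: p·6 + (1−p)·(-5) = p·8 + (1−p)·(-7) ⟹ (-5) + 11p = (-7) + 15p ⟹ p = 1/2.
Firm 1 indifferent between R1 and R2: q·5 + (1−q)·(-5) = q·1 + (1−q)·5 ⟹ (-5) + 10q = 5 + (-4)q ⟹ q = 5/7.

p = 1/2, q = 5/7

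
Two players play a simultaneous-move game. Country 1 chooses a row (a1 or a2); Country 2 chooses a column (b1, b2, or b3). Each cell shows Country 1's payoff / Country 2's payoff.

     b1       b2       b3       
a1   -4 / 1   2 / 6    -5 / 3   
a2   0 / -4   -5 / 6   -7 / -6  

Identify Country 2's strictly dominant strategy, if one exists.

b2

A strategy is strictly dominant if it gives Country 2 a strictly higher payoff than every other strategy, against every choice by the opponent.
b2 strictly dominates: vs a1: 6 > each of {1, 3}; vs a2: 6 > each of {-4, -6}.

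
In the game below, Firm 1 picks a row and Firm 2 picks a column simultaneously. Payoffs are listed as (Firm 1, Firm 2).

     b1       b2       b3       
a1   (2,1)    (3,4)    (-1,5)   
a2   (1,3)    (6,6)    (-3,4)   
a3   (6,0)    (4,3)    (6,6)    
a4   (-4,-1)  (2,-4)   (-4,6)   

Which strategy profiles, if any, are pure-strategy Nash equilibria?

Find each player's best response to every opponent strategy; NE are the intersections.
Firm 1's best responses — vs b1: a3 (payoff 6); vs b2: a2 (payoff 6); vs b3: a3 (payoff 6).
Firm 2's best responses — vs a1: b3 (payoff 5); vs a2: b2 (payoff 6); vs a3: b3 (payoff 6); vs a4: b3 (payoff 6).
Mutual best responses occur at (a2, b2) and (a3, b3); at each, neither player gains by switching.

(a2, b2) and (a3, b3)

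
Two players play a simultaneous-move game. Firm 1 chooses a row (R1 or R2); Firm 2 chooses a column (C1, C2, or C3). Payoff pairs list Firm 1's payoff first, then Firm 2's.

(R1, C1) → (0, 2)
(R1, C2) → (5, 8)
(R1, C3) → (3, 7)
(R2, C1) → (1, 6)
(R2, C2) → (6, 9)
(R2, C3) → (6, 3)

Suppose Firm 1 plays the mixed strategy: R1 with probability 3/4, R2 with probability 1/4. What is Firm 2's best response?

C2

Firm 2's best reply maximizes expected payoff against the mix.
C1: (3/4)·2 + (1/4)·6 = 3
C2: (3/4)·8 + (1/4)·9 = 33/4
C3: (3/4)·7 + (1/4)·3 = 6
Highest expected payoff is 33/4, from C2.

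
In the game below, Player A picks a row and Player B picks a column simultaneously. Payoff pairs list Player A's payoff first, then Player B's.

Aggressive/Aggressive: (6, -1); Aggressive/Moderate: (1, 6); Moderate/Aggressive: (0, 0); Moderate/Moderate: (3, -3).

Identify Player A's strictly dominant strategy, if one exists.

None

A strategy is strictly dominant if it gives Player A a strictly higher payoff than every other strategy, against every choice by the opponent.
Aggressive is not dominant: against Moderate, Moderate gives 3 > 1.
Moderate is not dominant: against Aggressive, Aggressive gives 6 > 0.
No single strategy is best against every opponent action.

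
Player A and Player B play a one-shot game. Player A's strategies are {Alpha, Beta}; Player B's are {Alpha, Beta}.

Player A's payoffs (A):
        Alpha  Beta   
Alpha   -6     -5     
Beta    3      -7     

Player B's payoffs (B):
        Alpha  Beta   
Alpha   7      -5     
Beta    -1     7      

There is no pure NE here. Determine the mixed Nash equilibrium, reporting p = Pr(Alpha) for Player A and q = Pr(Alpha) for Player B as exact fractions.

In a mixed NE each player is indifferent between their pure strategies, so the opponent's mix sets the indifference.
Player B indifferent between Alpha and Beta: p·7 + (1−p)·(-1) = p·(-5) + (1−p)·7 ⟹ (-1) + 8p = 7 + (-12)p ⟹ p = 2/5.
Player A indifferent between Alpha and Beta: q·(-6) + (1−q)·(-5) = q·3 + (1−q)·(-7) ⟹ (-5) + (-1)q = (-7) + 10q ⟹ q = 2/11.

p = 2/5, q = 2/11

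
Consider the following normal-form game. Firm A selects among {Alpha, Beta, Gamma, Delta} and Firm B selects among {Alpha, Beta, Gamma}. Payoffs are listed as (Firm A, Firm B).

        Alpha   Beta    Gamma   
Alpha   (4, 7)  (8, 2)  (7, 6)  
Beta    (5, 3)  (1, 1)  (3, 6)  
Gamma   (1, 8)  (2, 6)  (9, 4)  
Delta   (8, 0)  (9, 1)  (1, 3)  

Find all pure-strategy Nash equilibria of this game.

Check mutual best responses: a cell is a NE iff neither player can gain by unilaterally deviating.
Firm A's best responses — vs Alpha: Delta (payoff 8); vs Beta: Delta (payoff 9); vs Gamma: Gamma (payoff 9).
Firm B's best responses — vs Alpha: Alpha (payoff 7); vs Beta: Gamma (payoff 6); vs Gamma: Alpha (payoff 8); vs Delta: Gamma (payoff 3).
No cell has both players best-responding. For instance, Firm A's best reply to Alpha is Delta, but against Delta Firm B prefers Gamma over Alpha.

There is no pure-strategy Nash equilibrium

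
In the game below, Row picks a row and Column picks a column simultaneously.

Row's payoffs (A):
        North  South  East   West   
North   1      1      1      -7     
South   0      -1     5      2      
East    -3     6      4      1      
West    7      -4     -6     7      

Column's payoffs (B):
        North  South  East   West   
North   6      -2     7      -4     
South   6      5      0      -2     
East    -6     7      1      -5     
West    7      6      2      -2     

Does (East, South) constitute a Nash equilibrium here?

Holding Column at South: Row gets 6 from East, versus 1 from North, -1 from South, -4 from West. No profitable deviation for Row.
Holding Row at East: Column gets 7 from South, versus -6 from North, 1 from East, -5 from West. No profitable deviation for Column either.

Yes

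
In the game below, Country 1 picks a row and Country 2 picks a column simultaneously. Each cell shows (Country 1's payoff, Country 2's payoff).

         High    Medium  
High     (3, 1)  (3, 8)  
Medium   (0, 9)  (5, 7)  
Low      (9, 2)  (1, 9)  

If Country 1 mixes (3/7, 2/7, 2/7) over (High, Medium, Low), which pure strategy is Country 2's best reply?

Compute Country 2's expected payoff from each pure strategy against the given mix.
High: (3/7)·1 + (2/7)·9 + (2/7)·2 = 25/7
Medium: (3/7)·8 + (2/7)·7 + (2/7)·9 = 8
Highest expected payoff is 8, from Medium.

Medium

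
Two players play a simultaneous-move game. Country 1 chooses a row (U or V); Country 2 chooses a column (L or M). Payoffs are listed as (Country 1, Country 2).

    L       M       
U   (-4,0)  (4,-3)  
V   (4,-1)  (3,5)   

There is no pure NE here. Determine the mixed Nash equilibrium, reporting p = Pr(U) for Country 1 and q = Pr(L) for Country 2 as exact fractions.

In a mixed NE each player is indifferent between their pure strategies, so the opponent's mix sets the indifference.
Country 2 indifferent between L and M: p·0 + (1−p)·(-1) = p·(-3) + (1−p)·5 ⟹ (-1) + 1p = 5 + (-8)p ⟹ p = 2/3.
Country 1 indifferent between U and V: q·(-4) + (1−q)·4 = q·4 + (1−q)·3 ⟹ 4 + (-8)q = 3 + 1q ⟹ q = 1/9.

p = 2/3, q = 1/9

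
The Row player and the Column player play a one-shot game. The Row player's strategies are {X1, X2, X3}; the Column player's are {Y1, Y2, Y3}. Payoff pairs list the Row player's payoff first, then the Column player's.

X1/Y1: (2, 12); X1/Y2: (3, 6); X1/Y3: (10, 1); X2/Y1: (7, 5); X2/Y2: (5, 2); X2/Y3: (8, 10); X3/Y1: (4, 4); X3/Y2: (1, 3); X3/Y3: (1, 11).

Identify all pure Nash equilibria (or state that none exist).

Find each player's best response to every opponent strategy; NE are the intersections.
The Row player's best responses — vs Y1: X2 (payoff 7); vs Y2: X2 (payoff 5); vs Y3: X1 (payoff 10).
The Column player's best responses — vs X1: Y1 (payoff 12); vs X2: Y3 (payoff 10); vs X3: Y3 (payoff 11).
No cell has both players best-responding. For instance, the Row player's best reply to Y3 is X1, but against X1 the Column player prefers Y1 over Y3.

There is no pure-strategy Nash equilibrium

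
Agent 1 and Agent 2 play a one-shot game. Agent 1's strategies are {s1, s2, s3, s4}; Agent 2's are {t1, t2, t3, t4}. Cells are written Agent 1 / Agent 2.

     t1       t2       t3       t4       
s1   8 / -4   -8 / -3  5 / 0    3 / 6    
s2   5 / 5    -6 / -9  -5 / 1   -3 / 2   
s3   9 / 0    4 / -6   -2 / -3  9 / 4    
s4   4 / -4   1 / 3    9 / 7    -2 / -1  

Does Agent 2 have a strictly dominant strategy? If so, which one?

A strategy is strictly dominant if it gives Agent 2 a strictly higher payoff than every other strategy, against every choice by the opponent.
t1 is not dominant: against s1, t2 gives -3 > -4.
t2 is not dominant: against s1, t3 gives 0 > -3.
t3 is not dominant: against s1, t4 gives 6 > 0.
t4 is not dominant: against s2, t1 gives 5 > 2.
No single strategy is best against every opponent action.

None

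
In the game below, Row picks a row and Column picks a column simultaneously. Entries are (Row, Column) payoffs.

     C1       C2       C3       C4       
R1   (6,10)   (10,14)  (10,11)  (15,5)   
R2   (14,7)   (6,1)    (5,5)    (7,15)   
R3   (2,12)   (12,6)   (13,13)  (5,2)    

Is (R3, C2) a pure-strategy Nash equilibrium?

No

Holding Column at C2: Row gets 12 from R3, versus 10 from R1, 6 from R2. No profitable deviation for Row.
Holding Row at R3: Column gets 6 from C2 but could get 13 by switching to C3. Column has a profitable deviation.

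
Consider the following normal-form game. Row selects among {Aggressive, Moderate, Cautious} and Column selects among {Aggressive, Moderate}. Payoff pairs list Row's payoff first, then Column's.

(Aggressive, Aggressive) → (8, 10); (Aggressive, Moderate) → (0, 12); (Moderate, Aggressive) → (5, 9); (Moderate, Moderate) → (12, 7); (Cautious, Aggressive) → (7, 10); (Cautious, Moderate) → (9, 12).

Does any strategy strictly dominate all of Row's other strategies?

Check whether one of Row's strategies beats all alternatives regardless of what the opponent does.
Aggressive is not dominant: against Moderate, Moderate gives 12 > 0.
Moderate is not dominant: against Aggressive, Aggressive gives 8 > 5.
Cautious is not dominant: against Aggressive, Aggressive gives 8 > 7.
No single strategy is best against every opponent action.

None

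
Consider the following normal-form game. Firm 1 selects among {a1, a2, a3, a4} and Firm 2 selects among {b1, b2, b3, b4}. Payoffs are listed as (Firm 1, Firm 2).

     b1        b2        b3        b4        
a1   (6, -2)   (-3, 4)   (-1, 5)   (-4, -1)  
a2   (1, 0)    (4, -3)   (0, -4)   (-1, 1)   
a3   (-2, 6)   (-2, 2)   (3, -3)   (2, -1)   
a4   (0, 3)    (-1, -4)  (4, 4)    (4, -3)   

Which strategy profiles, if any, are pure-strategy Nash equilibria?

(a4, b3)

Find each player's best response to every opponent strategy; NE are the intersections.
Firm 1's best responses — vs b1: a1 (payoff 6); vs b2: a2 (payoff 4); vs b3: a4 (payoff 4); vs b4: a4 (payoff 4).
Firm 2's best responses — vs a1: b3 (payoff 5); vs a2: b4 (payoff 1); vs a3: b1 (payoff 6); vs a4: b3 (payoff 4).
The only mutual best response is (a4, b3); neither player gains by switching there.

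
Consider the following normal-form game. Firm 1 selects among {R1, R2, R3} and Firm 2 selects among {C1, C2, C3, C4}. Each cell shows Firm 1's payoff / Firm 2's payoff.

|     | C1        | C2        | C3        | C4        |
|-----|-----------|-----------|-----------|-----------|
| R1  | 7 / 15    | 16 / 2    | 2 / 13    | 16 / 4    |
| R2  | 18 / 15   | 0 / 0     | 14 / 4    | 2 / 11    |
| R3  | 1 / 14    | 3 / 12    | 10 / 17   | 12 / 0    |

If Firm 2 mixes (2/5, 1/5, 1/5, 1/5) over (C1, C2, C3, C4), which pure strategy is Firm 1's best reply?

Compute Firm 1's expected payoff from each pure strategy against the given mix.
R1: (2/5)·7 + (1/5)·16 + (1/5)·2 + (1/5)·16 = 48/5
R2: (2/5)·18 + (1/5)·0 + (1/5)·14 + (1/5)·2 = 52/5
R3: (2/5)·1 + (1/5)·3 + (1/5)·10 + (1/5)·12 = 27/5
Highest expected payoff is 52/5, from R2.

R2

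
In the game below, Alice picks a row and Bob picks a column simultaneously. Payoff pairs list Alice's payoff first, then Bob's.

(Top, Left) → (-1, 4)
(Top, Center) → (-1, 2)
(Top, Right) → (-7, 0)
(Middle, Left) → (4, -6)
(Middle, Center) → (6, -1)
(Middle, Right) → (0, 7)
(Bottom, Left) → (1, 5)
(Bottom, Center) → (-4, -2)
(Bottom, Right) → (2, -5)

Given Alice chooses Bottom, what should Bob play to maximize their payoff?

With Alice fixed at Bottom, Bob's payoffs are: Left → 5, Center → -2, Right → -5.
The maximum is 5, achieved by Left.

Left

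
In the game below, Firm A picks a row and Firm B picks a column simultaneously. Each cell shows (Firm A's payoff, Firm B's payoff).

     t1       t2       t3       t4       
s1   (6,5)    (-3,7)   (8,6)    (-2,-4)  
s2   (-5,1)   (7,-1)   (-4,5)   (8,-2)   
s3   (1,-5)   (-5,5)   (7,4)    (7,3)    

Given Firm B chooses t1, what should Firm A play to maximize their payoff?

With Firm B fixed at t1, Firm A's payoffs are: s1 → 6, s2 → -5, s3 → 1.
The maximum is 6, achieved by s1.

s1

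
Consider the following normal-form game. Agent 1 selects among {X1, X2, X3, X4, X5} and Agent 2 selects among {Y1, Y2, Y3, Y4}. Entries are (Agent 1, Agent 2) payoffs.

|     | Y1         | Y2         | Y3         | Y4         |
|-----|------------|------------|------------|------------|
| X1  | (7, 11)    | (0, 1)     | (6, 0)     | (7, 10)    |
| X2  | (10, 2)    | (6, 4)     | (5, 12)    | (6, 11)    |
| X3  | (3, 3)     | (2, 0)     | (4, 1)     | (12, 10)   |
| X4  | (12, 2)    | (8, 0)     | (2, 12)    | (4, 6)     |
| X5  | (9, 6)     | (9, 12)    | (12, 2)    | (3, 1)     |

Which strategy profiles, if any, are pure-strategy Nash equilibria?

(X3, Y4) and (X5, Y2)

A profile is a Nash equilibrium when each player is best-responding to the other.
Agent 1's best responses — vs Y1: X4 (payoff 12); vs Y2: X5 (payoff 9); vs Y3: X5 (payoff 12); vs Y4: X3 (payoff 12).
Agent 2's best responses — vs X1: Y1 (payoff 11); vs X2: Y3 (payoff 12); vs X3: Y4 (payoff 10); vs X4: Y3 (payoff 12); vs X5: Y2 (payoff 12).
Mutual best responses occur at (X3, Y4) and (X5, Y2); at each, neither player gains by switching.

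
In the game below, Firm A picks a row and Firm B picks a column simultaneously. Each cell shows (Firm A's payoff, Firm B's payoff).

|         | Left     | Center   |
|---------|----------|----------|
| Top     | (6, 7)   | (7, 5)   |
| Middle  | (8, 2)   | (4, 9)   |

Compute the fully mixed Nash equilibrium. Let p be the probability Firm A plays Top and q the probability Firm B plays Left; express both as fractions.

p = 7/9, q = 3/5

Each player's mixing probability is pinned down by making the *other* player indifferent.
Firm B indifferent between Left and Center: p·7 + (1−p)·2 = p·5 + (1−p)·9 ⟹ 2 + 5p = 9 + (-4)p ⟹ p = 7/9.
Firm A indifferent between Top and Middle: q·6 + (1−q)·7 = q·8 + (1−q)·4 ⟹ 7 + (-1)q = 4 + 4q ⟹ q = 3/5.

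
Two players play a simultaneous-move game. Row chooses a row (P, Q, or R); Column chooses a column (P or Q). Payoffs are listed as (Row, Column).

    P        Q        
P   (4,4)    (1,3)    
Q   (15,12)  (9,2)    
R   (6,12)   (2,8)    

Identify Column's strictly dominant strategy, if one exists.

Check whether one of Column's strategies beats all alternatives regardless of what the opponent does.
P strictly dominates: vs P: 4 > 3; vs Q: 12 > 2; vs R: 12 > 8.

P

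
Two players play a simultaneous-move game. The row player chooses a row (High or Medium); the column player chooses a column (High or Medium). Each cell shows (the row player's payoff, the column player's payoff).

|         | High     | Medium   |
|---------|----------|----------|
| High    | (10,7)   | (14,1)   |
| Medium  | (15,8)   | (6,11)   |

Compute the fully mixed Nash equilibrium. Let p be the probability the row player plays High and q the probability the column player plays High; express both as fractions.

p = 1/3, q = 8/13

Each player's mixing probability is pinned down by making the *other* player indifferent.
The column player indifferent between High and Medium: p·7 + (1−p)·8 = p·1 + (1−p)·11 ⟹ 8 + (-1)p = 11 + (-10)p ⟹ p = 1/3.
The row player indifferent between High and Medium: q·10 + (1−q)·14 = q·15 + (1−q)·6 ⟹ 14 + (-4)q = 6 + 9q ⟹ q = 8/13.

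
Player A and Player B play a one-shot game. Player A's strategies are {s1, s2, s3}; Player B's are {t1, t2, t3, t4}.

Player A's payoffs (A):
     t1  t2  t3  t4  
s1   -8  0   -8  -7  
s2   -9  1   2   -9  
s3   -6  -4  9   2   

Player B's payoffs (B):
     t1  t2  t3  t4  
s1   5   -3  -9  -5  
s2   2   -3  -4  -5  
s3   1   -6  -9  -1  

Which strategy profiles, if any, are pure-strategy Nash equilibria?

(s3, t1)

Check mutual best responses: a cell is a NE iff neither player can gain by unilaterally deviating.
Player A's best responses — vs t1: s3 (payoff -6); vs t2: s2 (payoff 1); vs t3: s3 (payoff 9); vs t4: s3 (payoff 2).
Player B's best responses — vs s1: t1 (payoff 5); vs s2: t1 (payoff 2); vs s3: t1 (payoff 1).
The only mutual best response is (s3, t1); neither player gains by switching there.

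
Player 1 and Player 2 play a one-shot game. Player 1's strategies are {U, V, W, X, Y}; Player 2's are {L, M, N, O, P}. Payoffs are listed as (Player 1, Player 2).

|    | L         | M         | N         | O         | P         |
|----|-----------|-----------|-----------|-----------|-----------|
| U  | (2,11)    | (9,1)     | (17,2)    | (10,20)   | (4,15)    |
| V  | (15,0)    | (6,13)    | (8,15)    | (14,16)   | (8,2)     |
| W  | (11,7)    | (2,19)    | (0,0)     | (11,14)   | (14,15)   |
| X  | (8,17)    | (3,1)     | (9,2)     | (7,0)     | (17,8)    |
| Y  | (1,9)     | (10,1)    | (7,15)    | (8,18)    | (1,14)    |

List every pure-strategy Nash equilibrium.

Find each player's best response to every opponent strategy; NE are the intersections.
Player 1's best responses — vs L: V (payoff 15); vs M: Y (payoff 10); vs N: U (payoff 17); vs O: V (payoff 14); vs P: X (payoff 17).
Player 2's best responses — vs U: O (payoff 20); vs V: O (payoff 16); vs W: M (payoff 19); vs X: L (payoff 17); vs Y: O (payoff 18).
The only mutual best response is (V, O); neither player gains by switching there.

(V, O)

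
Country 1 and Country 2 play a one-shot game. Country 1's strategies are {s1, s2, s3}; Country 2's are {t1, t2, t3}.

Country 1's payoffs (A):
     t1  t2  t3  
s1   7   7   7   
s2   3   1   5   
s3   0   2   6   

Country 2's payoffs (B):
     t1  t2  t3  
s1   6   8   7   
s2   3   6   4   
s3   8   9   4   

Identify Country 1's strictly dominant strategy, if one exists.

Check whether one of Country 1's strategies beats all alternatives regardless of what the opponent does.
s1 strictly dominates: vs t1: 7 > each of {3, 0}; vs t2: 7 > each of {1, 2}; vs t3: 7 > each of {5, 6}.

s1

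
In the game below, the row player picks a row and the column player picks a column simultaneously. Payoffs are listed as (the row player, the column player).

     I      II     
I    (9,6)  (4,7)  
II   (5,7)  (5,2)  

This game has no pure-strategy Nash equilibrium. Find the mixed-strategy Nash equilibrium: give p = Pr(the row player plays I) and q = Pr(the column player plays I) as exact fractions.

p = 5/6, q = 1/5

Each player's mixing probability is pinned down by making the *other* player indifferent.
The column player indifferent between I and II: p·6 + (1−p)·7 = p·7 + (1−p)·2 ⟹ 7 + (-1)p = 2 + 5p ⟹ p = 5/6.
The row player indifferent between I and II: q·9 + (1−q)·4 = q·5 + (1−q)·5 ⟹ 4 + 5q = 5 + 0q ⟹ q = 1/5.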